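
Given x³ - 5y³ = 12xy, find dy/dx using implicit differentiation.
Apply d/dx to both sides, remembering that y depends on x. Each occurrence of y therefore brings in a y' = dy/dx via the chain rule.

With F(x, y) equal to the left-hand side minus the right, differentiate F term by term:
  d/dx[x^3] = 3x^2
  d/dx[-12xy] = -12x·y' - 12y
  d/dx[-5y^3] = -15y^2·y'
Adding these up, d/dx[F] = 0 becomes
  (3x^2 - 12y) + (-12x - 15y^2)·y' = 0,
so isolating y',
  dy/dx = -(3x^2 - 12y)/(-12x - 15y^2) = (x^2 - 4y)/(4x + 5y^2)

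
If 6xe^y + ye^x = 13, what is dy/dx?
Differentiate the relation implicitly: treat y = y(x) and apply the chain rule, so every y-derivative picks up a y' = dy/dx factor.

With everything moved to the left-hand side, differentiate term by term:
  d/dx[6x·e^(y)] = 6x·y'·e^(y) + 6e^(y)
  d/dx[y·e^(x)] = y·e^(x) + y'·e^(x)
  d/dx[-13] = 0

Separating the contributions that come from x directly and those that come through y:
  without y':      y·e^(x) + 6e^(y)
  multiplying y':  6x·e^(y) + e^(x)

so (y·e^(x) + 6e^(y)) + (6x·e^(y) + e^(x))·y' = 0, and therefore
  dy/dx = -(y·e^(x) + 6e^(y))/(6x·e^(y) + e^(x)) = (-y·e^(x) - 6e^(y))/(6x·e^(y) + e^(x))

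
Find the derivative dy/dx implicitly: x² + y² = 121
Differentiate both sides with respect to x, treating y as y(x). By the chain rule, any term containing y contributes a factor of y' = dy/dx when we differentiate it.

Move every term to one side and write the relation as F(x, y) = 0. Term by term,
  d/dx[x^2] = 2x
  d/dx[y^2] = 2y·y'
  d/dx[-121] = 0

The pieces without y' make up ∂F/∂x and the coefficient of y' is ∂F/∂y:
  ∂F/∂x = 2x,
  ∂F/∂y = 2y.

Since d/dx[F] = ∂F/∂x + (∂F/∂y)·y' = 0, solve for y':
  (∂F/∂y)·y' = -∂F/∂x
  dy/dx = -(∂F/∂x)/(∂F/∂y) = -(2x)/(2y) = -x/y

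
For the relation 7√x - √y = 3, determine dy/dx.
Take d/dx of both sides. Since y is implicitly a function of x, the chain rule attaches a y' = dy/dx factor whenever we differentiate through y.

Set F(x, y) = (left side) − (right side), so the curve is F = 0. Differentiating each term of F:
  d/dx[7√(x)] = 7/(2√(x))
  d/dx[-√(y)] = -y'/(2√(y))
  d/dx[-3] = 0

Collecting, the y'-free part is the partial derivative in x and the y' coefficient is the partial derivative in y:
  ∂F/∂x = 7/(2√(x))
  ∂F/∂y = -1/(2√(y))

so d/dx[F(x, y(x))] = ∂F/∂x + (∂F/∂y)·y' = 0. Rearranging,
  dy/dx = -(∂F/∂x)/(∂F/∂y) = -(7/(2√(x)))/(-1/(2√(y))) = 7√(y)/√(x)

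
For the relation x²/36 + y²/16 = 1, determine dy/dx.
Differentiate both sides with respect to x, treating y as y(x). By the chain rule, any term containing y contributes a factor of y' = dy/dx when we differentiate it.

Move every term to one side and write the relation as F(x, y) = 0. Term by term,
  d/dx[x^2/36] = x/18
  d/dx[y^2/16] = y·y'/8
  d/dx[-1] = 0

The pieces without y' make up ∂F/∂x and the coefficient of y' is ∂F/∂y:
  ∂F/∂x = x/18,
  ∂F/∂y = y/8.

Since d/dx[F] = ∂F/∂x + (∂F/∂y)·y' = 0, solve for y':
  (∂F/∂y)·y' = -∂F/∂x
  dy/dx = -(∂F/∂x)/(∂F/∂y) = -(x/18)/(y/8) = -4x/(9y)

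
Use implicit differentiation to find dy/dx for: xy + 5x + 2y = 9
Take d/dx of both sides. Since y is implicitly a function of x, the chain rule attaches a y' = dy/dx factor whenever we differentiate through y.

Set F(x, y) = (left side) − (right side), so the curve is F = 0. Differentiating each term of F:
  d/dx[xy] = x·y' + y
  d/dx[5x] = 5
  d/dx[2y] = 2·y'
  d/dx[-9] = 0

Collecting, the y'-free part is the partial derivative in x and the y' coefficient is the partial derivative in y:
  ∂F/∂x = y + 5
  ∂F/∂y = x + 2

so d/dx[F(x, y(x))] = ∂F/∂x + (∂F/∂y)·y' = 0. Rearranging,
  dy/dx = -(∂F/∂x)/(∂F/∂y) = -(y + 5)/(x + 2) = (-y - 5)/(x + 2)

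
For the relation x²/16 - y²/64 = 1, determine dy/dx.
Differentiate the relation implicitly: treat y = y(x) and apply the chain rule, so every y-derivative picks up a y' = dy/dx factor.

With everything moved to the left-hand side, differentiate term by term:
  d/dx[x^2/16] = x/8
  d/dx[-y^2/64] = -y·y'/32
  d/dx[-1] = 0

Separating the contributions that come from x directly and those that come through y:
  without y':      x/8
  multiplying y':  -y/32

so (x/8) + (-y/32)·y' = 0, and therefore
  dy/dx = -(x/8)/(-y/32) = 4x/y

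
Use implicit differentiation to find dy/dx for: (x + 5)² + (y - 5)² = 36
Apply d/dx to both sides, remembering that y depends on x. Each occurrence of y therefore brings in a y' = dy/dx via the chain rule.

With F(x, y) equal to the left-hand side minus the right, differentiate F term by term:
  d/dx[(x + 5)^2] = 2x + 10
  d/dx[(y - 5)^2] = 2·y'(y - 5)
  d/dx[-36] = 0
Adding these up, d/dx[F] = 0 becomes
  (2x + 10) + (2y - 10)·y' = 0,
so isolating y',
  dy/dx = -(2x + 10)/(2y - 10) = (-x - 5)/(y - 5)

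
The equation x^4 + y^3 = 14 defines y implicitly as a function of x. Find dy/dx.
Take d/dx of both sides. Since y is implicitly a function of x, the chain rule attaches a y' = dy/dx factor whenever we differentiate through y.

Set F(x, y) = (left side) − (right side), so the curve is F = 0. Differentiating each term of F:
  d/dx[x^4] = 4x^3
  d/dx[y^3] = 3y^2·y'
  d/dx[-14] = 0

Collecting, the y'-free part is the partial derivative in x and the y' coefficient is the partial derivative in y:
  ∂F/∂x = 4x^3
  ∂F/∂y = 3y^2

so d/dx[F(x, y(x))] = ∂F/∂x + (∂F/∂y)·y' = 0. Rearranging,
  dy/dx = -(∂F/∂x)/(∂F/∂y) = -(4x^3)/(3y^2) = -4x^3/(3y^2)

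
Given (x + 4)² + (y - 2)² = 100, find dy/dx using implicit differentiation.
Differentiate both sides with respect to x, treating y as y(x). By the chain rule, any term containing y contributes a factor of y' = dy/dx when we differentiate it.

Move every term to one side and write the relation as F(x, y) = 0. Term by term,
  d/dx[(x + 4)^2] = 2x + 8
  d/dx[(y - 2)^2] = 2·y'(y - 2)
  d/dx[-100] = 0

The pieces without y' make up ∂F/∂x and the coefficient of y' is ∂F/∂y:
  ∂F/∂x = 2x + 8,
  ∂F/∂y = 2y - 4.

Since d/dx[F] = ∂F/∂x + (∂F/∂y)·y' = 0, solve for y':
  (∂F/∂y)·y' = -∂F/∂x
  dy/dx = -(∂F/∂x)/(∂F/∂y) = -(2x + 8)/(2y - 4) = (-x - 4)/(y - 2)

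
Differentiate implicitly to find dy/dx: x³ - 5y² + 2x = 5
Differentiate both sides with respect to x, treating y as y(x). By the chain rule, any term containing y contributes a factor of y' = dy/dx when we differentiate it.

Move every term to one side and write the relation as F(x, y) = 0. Term by term,
  d/dx[x^3] = 3x^2
  d/dx[2x] = 2
  d/dx[-5y^2] = -10y·y'
  d/dx[-5] = 0

The pieces without y' make up ∂F/∂x and the coefficient of y' is ∂F/∂y:
  ∂F/∂x = 3x^2 + 2,
  ∂F/∂y = -10y.

Since d/dx[F] = ∂F/∂x + (∂F/∂y)·y' = 0, solve for y':
  (∂F/∂y)·y' = -∂F/∂x
  dy/dx = -(∂F/∂x)/(∂F/∂y) = -(3x^2 + 2)/(-10y) = (3x^2 + 2)/(10y)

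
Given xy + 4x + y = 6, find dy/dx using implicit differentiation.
Differentiate the relation implicitly: treat y = y(x) and apply the chain rule, so every y-derivative picks up a y' = dy/dx factor.

With everything moved to the left-hand side, differentiate term by term:
  d/dx[xy] = x·y' + y
  d/dx[4x] = 4
  d/dx[y] = y'
  d/dx[-6] = 0

Separating the contributions that come from x directly and those that come through y:
  without y':      y + 4
  multiplying y':  x + 1

so (y + 4) + (x + 1)·y' = 0, and therefore
  dy/dx = -(y + 4)/(x + 1) = (-y - 4)/(x + 1)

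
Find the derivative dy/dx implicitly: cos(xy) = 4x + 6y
Differentiate both sides with respect to x, treating y as y(x). By the chain rule, any term containing y contributes a factor of y' = dy/dx when we differentiate it.

Move every term to one side and write the relation as F(x, y) = 0. Term by term,
  d/dx[-4x] = -4
  d/dx[-6y] = -6·y'
  d/dx[cos(xy)] = -(x·y' + y)·sin(xy)

The pieces without y' make up ∂F/∂x and the coefficient of y' is ∂F/∂y:
  ∂F/∂x = -y·sin(xy) - 4,
  ∂F/∂y = -x·sin(xy) - 6.

Since d/dx[F] = ∂F/∂x + (∂F/∂y)·y' = 0, solve for y':
  (∂F/∂y)·y' = -∂F/∂x
  dy/dx = -(∂F/∂x)/(∂F/∂y) = -(-y·sin(xy) - 4)/(-x·sin(xy) - 6) = -(y·sin(xy) + 4)/(x·sin(xy) + 6)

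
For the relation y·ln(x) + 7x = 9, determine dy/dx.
Differentiate both sides with respect to x, treating y as y(x). By the chain rule, any term containing y contributes a factor of y' = dy/dx when we differentiate it.

Move every term to one side and write the relation as F(x, y) = 0. Term by term,
  d/dx[7x] = 7
  d/dx[y·ln(x)] = y'·ln(x) + y/x
  d/dx[-9] = 0

The pieces without y' make up ∂F/∂x and the coefficient of y' is ∂F/∂y:
  ∂F/∂x = 7 + y/x,
  ∂F/∂y = ln(x).

Since d/dx[F] = ∂F/∂x + (∂F/∂y)·y' = 0, solve for y':
  (∂F/∂y)·y' = -∂F/∂x
  dy/dx = -(∂F/∂x)/(∂F/∂y) = -(7 + y/x)/(ln(x))
        = -((7x + y)/x)/(ln(x)) = (-7x - y)/(x·ln(x))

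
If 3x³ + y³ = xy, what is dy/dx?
Differentiate both sides with respect to x, treating y as y(x). By the chain rule, any term containing y contributes a factor of y' = dy/dx when we differentiate it.

Move every term to one side and write the relation as F(x, y) = 0. Term by term,
  d/dx[3x^3] = 9x^2
  d/dx[-xy] = -x·y' - y
  d/dx[y^3] = 3y^2·y'

The pieces without y' make up ∂F/∂x and the coefficient of y' is ∂F/∂y:
  ∂F/∂x = 9x^2 - y,
  ∂F/∂y = -x + 3y^2.

Since d/dx[F] = ∂F/∂x + (∂F/∂y)·y' = 0, solve for y':
  (∂F/∂y)·y' = -∂F/∂x
  dy/dx = -(∂F/∂x)/(∂F/∂y) = -(9x^2 - y)/(-x + 3y^2) = (9x^2 - y)/(x - 3y^2)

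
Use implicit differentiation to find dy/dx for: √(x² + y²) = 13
Differentiate both sides with respect to x, treating y as y(x). By the chain rule, any term containing y contributes a factor of y' = dy/dx when we differentiate it.

Move every term to one side and write the relation as F(x, y) = 0. Term by term,
  d/dx[√(x^2 + y^2)] = (x + y·y')/√(x^2 + y^2)
  d/dx[-13] = 0

The pieces without y' make up ∂F/∂x and the coefficient of y' is ∂F/∂y:
  ∂F/∂x = x/√(x^2 + y^2),
  ∂F/∂y = y/√(x^2 + y^2).

Since d/dx[F] = ∂F/∂x + (∂F/∂y)·y' = 0, solve for y':
  (∂F/∂y)·y' = -∂F/∂x
  dy/dx = -(∂F/∂x)/(∂F/∂y) = -(x/√(x^2 + y^2))/(y/√(x^2 + y^2)) = -x/y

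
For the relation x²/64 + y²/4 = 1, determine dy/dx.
Take d/dx of both sides. Since y is implicitly a function of x, the chain rule attaches a y' = dy/dx factor whenever we differentiate through y.

Set F(x, y) = (left side) − (right side), so the curve is F = 0. Differentiating each term of F:
  d/dx[x^2/64] = x/32
  d/dx[y^2/4] = y·y'/2
  d/dx[-1] = 0

Collecting, the y'-free part is the partial derivative in x and the y' coefficient is the partial derivative in y:
  ∂F/∂x = x/32
  ∂F/∂y = y/2

so d/dx[F(x, y(x))] = ∂F/∂x + (∂F/∂y)·y' = 0. Rearranging,
  dy/dx = -(∂F/∂x)/(∂F/∂y) = -(x/32)/(y/2) = -x/(16y)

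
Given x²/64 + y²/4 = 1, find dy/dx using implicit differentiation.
Differentiate the relation implicitly: treat y = y(x) and apply the chain rule, so every y-derivative picks up a y' = dy/dx factor.

With everything moved to the left-hand side, differentiate term by term:
  d/dx[x^2/64] = x/32
  d/dx[y^2/4] = y·y'/2
  d/dx[-1] = 0

Separating the contributions that come from x directly and those that come through y:
  without y':      x/32
  multiplying y':  y/2

so (x/32) + (y/2)·y' = 0, and therefore
  dy/dx = -(x/32)/(y/2) = -x/(16y)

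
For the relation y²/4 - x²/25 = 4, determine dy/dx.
Differentiate the relation implicitly: treat y = y(x) and apply the chain rule, so every y-derivative picks up a y' = dy/dx factor.

With everything moved to the left-hand side, differentiate term by term:
  d/dx[-x^2/25] = -2x/25
  d/dx[y^2/4] = y·y'/2
  d/dx[-4] = 0

Separating the contributions that come from x directly and those that come through y:
  without y':      -2x/25
  multiplying y':  y/2

so (-2x/25) + (y/2)·y' = 0, and therefore
  dy/dx = -(-2x/25)/(y/2) = 4x/(25y)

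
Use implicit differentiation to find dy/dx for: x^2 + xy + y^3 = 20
Take d/dx of both sides. Since y is implicitly a function of x, the chain rule attaches a y' = dy/dx factor whenever we differentiate through y.

Set F(x, y) = (left side) − (right side), so the curve is F = 0. Differentiating each term of F:
  d/dx[x^2] = 2x
  d/dx[xy] = x·y' + y
  d/dx[y^3] = 3y^2·y'
  d/dx[-20] = 0

Collecting, the y'-free part is the partial derivative in x and the y' coefficient is the partial derivative in y:
  ∂F/∂x = 2x + y
  ∂F/∂y = x + 3y^2

so d/dx[F(x, y(x))] = ∂F/∂x + (∂F/∂y)·y' = 0. Rearranging,
  dy/dx = -(∂F/∂x)/(∂F/∂y) = -(2x + y)/(x + 3y^2) = (-2x - y)/(x + 3y^2)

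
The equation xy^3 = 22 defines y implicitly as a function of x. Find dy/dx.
Differentiate both sides with respect to x, treating y as y(x). By the chain rule, any term containing y contributes a factor of y' = dy/dx when we differentiate it.

Move every term to one side and write the relation as F(x, y) = 0. Term by term,
  d/dx[xy^3] = 3xy^2·y' + y^3
  d/dx[-22] = 0

The pieces without y' make up ∂F/∂x and the coefficient of y' is ∂F/∂y:
  ∂F/∂x = y^3,
  ∂F/∂y = 3xy^2.

Since d/dx[F] = ∂F/∂x + (∂F/∂y)·y' = 0, solve for y':
  (∂F/∂y)·y' = -∂F/∂x
  dy/dx = -(∂F/∂x)/(∂F/∂y) = -(y^3)/(3xy^2) = -y/(3x)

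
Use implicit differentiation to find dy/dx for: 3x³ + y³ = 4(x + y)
Differentiate both sides with respect to x, treating y as y(x). By the chain rule, any term containing y contributes a factor of y' = dy/dx when we differentiate it.

Move every term to one side and write the relation as F(x, y) = 0. Term by term,
  d/dx[3x^3] = 9x^2
  d/dx[-4x] = -4
  d/dx[y^3] = 3y^2·y'
  d/dx[-4y] = -4·y'

The pieces without y' make up ∂F/∂x and the coefficient of y' is ∂F/∂y:
  ∂F/∂x = 9x^2 - 4,
  ∂F/∂y = 3y^2 - 4.

Since d/dx[F] = ∂F/∂x + (∂F/∂y)·y' = 0, solve for y':
  (∂F/∂y)·y' = -∂F/∂x
  dy/dx = -(∂F/∂x)/(∂F/∂y) = -(9x^2 - 4)/(3y^2 - 4) = (4 - 9x^2)/(3y^2 - 4)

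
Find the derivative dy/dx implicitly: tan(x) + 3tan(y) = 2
Differentiate the relation implicitly: treat y = y(x) and apply the chain rule, so every y-derivative picks up a y' = dy/dx factor.

With everything moved to the left-hand side, differentiate term by term:
  d/dx[tan(x)] = tan(x)^2 + 1
  d/dx[3tan(y)] = 3·y'(tan(y)^2 + 1)
  d/dx[-2] = 0

Separating the contributions that come from x directly and those that come through y:
  without y':      tan(x)^2 + 1
  multiplying y':  3tan(y)^2 + 3

so (tan(x)^2 + 1) + (3tan(y)^2 + 3)·y' = 0, and therefore
  dy/dx = -(tan(x)^2 + 1)/(3tan(y)^2 + 3) = -cos(y)^2/(3cos(x)^2)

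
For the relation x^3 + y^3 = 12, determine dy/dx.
Differentiate the relation implicitly: treat y = y(x) and apply the chain rule, so every y-derivative picks up a y' = dy/dx factor.

With everything moved to the left-hand side, differentiate term by term:
  d/dx[x^3] = 3x^2
  d/dx[y^3] = 3y^2·y'
  d/dx[-12] = 0

Separating the contributions that come from x directly and those that come through y:
  without y':      3x^2
  multiplying y':  3y^2

so (3x^2) + (3y^2)·y' = 0, and therefore
  dy/dx = -(3x^2)/(3y^2) = -x^2/y^2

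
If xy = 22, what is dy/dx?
Differentiate both sides with respect to x, treating y as y(x). By the chain rule, any term containing y contributes a factor of y' = dy/dx when we differentiate it.

Move every term to one side and write the relation as F(x, y) = 0. Term by term,
  d/dx[xy] = x·y' + y
  d/dx[-22] = 0

The pieces without y' make up ∂F/∂x and the coefficient of y' is ∂F/∂y:
  ∂F/∂x = y,
  ∂F/∂y = x.

Since d/dx[F] = ∂F/∂x + (∂F/∂y)·y' = 0, solve for y':
  (∂F/∂y)·y' = -∂F/∂x
  dy/dx = -(∂F/∂x)/(∂F/∂y) = -(y)/(x) = -y/x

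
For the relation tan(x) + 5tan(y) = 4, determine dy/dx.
Apply d/dx to both sides, remembering that y depends on x. Each occurrence of y therefore brings in a y' = dy/dx via the chain rule.

With F(x, y) equal to the left-hand side minus the right, differentiate F term by term:
  d/dx[tan(x)] = tan(x)^2 + 1
  d/dx[5tan(y)] = 5·y'(tan(y)^2 + 1)
  d/dx[-4] = 0
Adding these up, d/dx[F] = 0 becomes
  (tan(x)^2 + 1) + (5tan(y)^2 + 5)·y' = 0,
so isolating y',
  dy/dx = -(tan(x)^2 + 1)/(5tan(y)^2 + 5) = -cos(y)^2/(5cos(x)^2)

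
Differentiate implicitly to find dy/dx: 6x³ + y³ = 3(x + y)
Take d/dx of both sides. Since y is implicitly a function of x, the chain rule attaches a y' = dy/dx factor whenever we differentiate through y.

Set F(x, y) = (left side) − (right side), so the curve is F = 0. Differentiating each term of F:
  d/dx[6x^3] = 18x^2
  d/dx[-3x] = -3
  d/dx[y^3] = 3y^2·y'
  d/dx[-3y] = -3·y'

Collecting, the y'-free part is the partial derivative in x and the y' coefficient is the partial derivative in y:
  ∂F/∂x = 18x^2 - 3
  ∂F/∂y = 3y^2 - 3

so d/dx[F(x, y(x))] = ∂F/∂x + (∂F/∂y)·y' = 0. Rearranging,
  dy/dx = -(∂F/∂x)/(∂F/∂y) = -(18x^2 - 3)/(3y^2 - 3) = (1 - 6x^2)/(y^2 - 1)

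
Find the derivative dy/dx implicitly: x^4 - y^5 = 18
Differentiate both sides with respect to x, treating y as y(x). By the chain rule, any term containing y contributes a factor of y' = dy/dx when we differentiate it.

Move every term to one side and write the relation as F(x, y) = 0. Term by term,
  d/dx[x^4] = 4x^3
  d/dx[-y^5] = -5y^4·y'
  d/dx[-18] = 0

The pieces without y' make up ∂F/∂x and the coefficient of y' is ∂F/∂y:
  ∂F/∂x = 4x^3,
  ∂F/∂y = -5y^4.

Since d/dx[F] = ∂F/∂x + (∂F/∂y)·y' = 0, solve for y':
  (∂F/∂y)·y' = -∂F/∂x
  dy/dx = -(∂F/∂x)/(∂F/∂y) = -(4x^3)/(-5y^4) = 4x^3/(5y^4)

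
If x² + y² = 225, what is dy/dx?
Apply d/dx to both sides, remembering that y depends on x. Each occurrence of y therefore brings in a y' = dy/dx via the chain rule.

With F(x, y) equal to the left-hand side minus the right, differentiate F term by term:
  d/dx[x^2] = 2x
  d/dx[y^2] = 2y·y'
  d/dx[-225] = 0
Adding these up, d/dx[F] = 0 becomes
  (2x) + (2y)·y' = 0,
so isolating y',
  dy/dx = -(2x)/(2y) = -x/y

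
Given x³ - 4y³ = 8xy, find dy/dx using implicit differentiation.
Differentiate the relation implicitly: treat y = y(x) and apply the chain rule, so every y-derivative picks up a y' = dy/dx factor.

With everything moved to the left-hand side, differentiate term by term:
  d/dx[x^3] = 3x^2
  d/dx[-8xy] = -8x·y' - 8y
  d/dx[-4y^3] = -12y^2·y'

Separating the contributions that come from x directly and those that come through y:
  without y':      3x^2 - 8y
  multiplying y':  -8x - 12y^2

so (3x^2 - 8y) + (-8x - 12y^2)·y' = 0, and therefore
  dy/dx = -(3x^2 - 8y)/(-8x - 12y^2) = (3x^2 - 8y)/(4(2x + 3y^2))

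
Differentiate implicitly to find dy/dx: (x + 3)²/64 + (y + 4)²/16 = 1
Apply d/dx to both sides, remembering that y depends on x. Each occurrence of y therefore brings in a y' = dy/dx via the chain rule.

With F(x, y) equal to the left-hand side minus the right, differentiate F term by term:
  d/dx[(x + 3)^2/64] = x/32 + 3/32
  d/dx[(y + 4)^2/16] = y'(y + 4)/8
  d/dx[-1] = 0
Adding these up, d/dx[F] = 0 becomes
  (x/32 + 3/32) + (y/8 + 1/2)·y' = 0,
so isolating y',
  dy/dx = -(x/32 + 3/32)/(y/8 + 1/2)
        = -((x + 3)/32)/((y + 4)/8) = (-x - 3)/(4(y + 4))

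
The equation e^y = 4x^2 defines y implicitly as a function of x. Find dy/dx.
Differentiate both sides with respect to x, treating y as y(x). By the chain rule, any term containing y contributes a factor of y' = dy/dx when we differentiate it.

Move every term to one side and write the relation as F(x, y) = 0. Term by term,
  d/dx[-4x^2] = -8x
  d/dx[e^(y)] = y'·e^(y)

The pieces without y' make up ∂F/∂x and the coefficient of y' is ∂F/∂y:
  ∂F/∂x = -8x,
  ∂F/∂y = e^(y).

Since d/dx[F] = ∂F/∂x + (∂F/∂y)·y' = 0, solve for y':
  (∂F/∂y)·y' = -∂F/∂x
  dy/dx = -(∂F/∂x)/(∂F/∂y) = -(-8x)/(e^(y)) = 8x·e^(-y)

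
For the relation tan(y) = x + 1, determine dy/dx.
Take d/dx of both sides. Since y is implicitly a function of x, the chain rule attaches a y' = dy/dx factor whenever we differentiate through y.

Set F(x, y) = (left side) − (right side), so the curve is F = 0. Differentiating each term of F:
  d/dx[-x] = -1
  d/dx[tan(y)] = y'(tan(y)^2 + 1)
  d/dx[-1] = 0

Collecting, the y'-free part is the partial derivative in x and the y' coefficient is the partial derivative in y:
  ∂F/∂x = -1
  ∂F/∂y = tan(y)^2 + 1

so d/dx[F(x, y(x))] = ∂F/∂x + (∂F/∂y)·y' = 0. Rearranging,
  dy/dx = -(∂F/∂x)/(∂F/∂y) = -(-1)/(tan(y)^2 + 1) = cos(y)^2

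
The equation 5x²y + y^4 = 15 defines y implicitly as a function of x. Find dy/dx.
Differentiate both sides with respect to x, treating y as y(x). By the chain rule, any term containing y contributes a factor of y' = dy/dx when we differentiate it.

Move every term to one side and write the relation as F(x, y) = 0. Term by term,
  d/dx[5x^2y] = 5x^2·y' + 10xy
  d/dx[y^4] = 4y^3·y'
  d/dx[-15] = 0

The pieces without y' make up ∂F/∂x and the coefficient of y' is ∂F/∂y:
  ∂F/∂x = 10xy,
  ∂F/∂y = 5x^2 + 4y^3.

Since d/dx[F] = ∂F/∂x + (∂F/∂y)·y' = 0, solve for y':
  (∂F/∂y)·y' = -∂F/∂x
  dy/dx = -(∂F/∂x)/(∂F/∂y) = -(10xy)/(5x^2 + 4y^3) = -10xy/(5x^2 + 4y^3)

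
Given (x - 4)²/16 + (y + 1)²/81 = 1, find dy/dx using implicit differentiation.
Apply d/dx to both sides, remembering that y depends on x. Each occurrence of y therefore brings in a y' = dy/dx via the chain rule.

With F(x, y) equal to the left-hand side minus the right, differentiate F term by term:
  d/dx[(x - 4)^2/16] = x/8 - 1/2
  d/dx[(y + 1)^2/81] = 2·y'(y + 1)/81
  d/dx[-1] = 0
Adding these up, d/dx[F] = 0 becomes
  (x/8 - 1/2) + (2y/81 + 2/81)·y' = 0,
so isolating y',
  dy/dx = -(x/8 - 1/2)/(2y/81 + 2/81)
        = -((x - 4)/8)/(2(y + 1)/81) = 81(4 - x)/(16(y + 1))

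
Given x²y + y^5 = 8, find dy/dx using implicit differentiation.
Take d/dx of both sides. Since y is implicitly a function of x, the chain rule attaches a y' = dy/dx factor whenever we differentiate through y.

Set F(x, y) = (left side) − (right side), so the curve is F = 0. Differentiating each term of F:
  d/dx[x^2y] = x^2·y' + 2xy
  d/dx[y^5] = 5y^4·y'
  d/dx[-8] = 0

Collecting, the y'-free part is the partial derivative in x and the y' coefficient is the partial derivative in y:
  ∂F/∂x = 2xy
  ∂F/∂y = x^2 + 5y^4

so d/dx[F(x, y(x))] = ∂F/∂x + (∂F/∂y)·y' = 0. Rearranging,
  dy/dx = -(∂F/∂x)/(∂F/∂y) = -(2xy)/(x^2 + 5y^4) = -2xy/(x^2 + 5y^4)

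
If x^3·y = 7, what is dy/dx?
Take d/dx of both sides. Since y is implicitly a function of x, the chain rule attaches a y' = dy/dx factor whenever we differentiate through y.

Set F(x, y) = (left side) − (right side), so the curve is F = 0. Differentiating each term of F:
  d/dx[x^3y] = x^3·y' + 3x^2y
  d/dx[-7] = 0

Collecting, the y'-free part is the partial derivative in x and the y' coefficient is the partial derivative in y:
  ∂F/∂x = 3x^2y
  ∂F/∂y = x^3

so d/dx[F(x, y(x))] = ∂F/∂x + (∂F/∂y)·y' = 0. Rearranging,
  dy/dx = -(∂F/∂x)/(∂F/∂y) = -(3x^2y)/(x^3) = -3y/x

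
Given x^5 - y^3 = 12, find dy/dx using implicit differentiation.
Differentiate the relation implicitly: treat y = y(x) and apply the chain rule, so every y-derivative picks up a y' = dy/dx factor.

With everything moved to the left-hand side, differentiate term by term:
  d/dx[x^5] = 5x^4
  d/dx[-y^3] = -3y^2·y'
  d/dx[-12] = 0

Separating the contributions that come from x directly and those that come through y:
  without y':      5x^4
  multiplying y':  -3y^2

so (5x^4) + (-3y^2)·y' = 0, and therefore
  dy/dx = -(5x^4)/(-3y^2) = 5x^4/(3y^2)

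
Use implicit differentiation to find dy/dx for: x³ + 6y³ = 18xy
Apply d/dx to both sides, remembering that y depends on x. Each occurrence of y therefore brings in a y' = dy/dx via the chain rule.

With F(x, y) equal to the left-hand side minus the right, differentiate F term by term:
  d/dx[x^3] = 3x^2
  d/dx[-18xy] = -18x·y' - 18y
  d/dx[6y^3] = 18y^2·y'
Adding these up, d/dx[F] = 0 becomes
  (3x^2 - 18y) + (-18x + 18y^2)·y' = 0,
so isolating y',
  dy/dx = -(3x^2 - 18y)/(-18x + 18y^2) = (x^2/6 - y)/(x - y^2)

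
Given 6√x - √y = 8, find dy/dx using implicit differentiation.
Differentiate both sides with respect to x, treating y as y(x). By the chain rule, any term containing y contributes a factor of y' = dy/dx when we differentiate it.

Move every term to one side and write the relation as F(x, y) = 0. Term by term,
  d/dx[6√(x)] = 3/√(x)
  d/dx[-√(y)] = -y'/(2√(y))
  d/dx[-8] = 0

The pieces without y' make up ∂F/∂x and the coefficient of y' is ∂F/∂y:
  ∂F/∂x = 3/√(x),
  ∂F/∂y = -1/(2√(y)).

Since d/dx[F] = ∂F/∂x + (∂F/∂y)·y' = 0, solve for y':
  (∂F/∂y)·y' = -∂F/∂x
  dy/dx = -(∂F/∂x)/(∂F/∂y) = -(3/√(x))/(-1/(2√(y))) = 6√(y)/√(x)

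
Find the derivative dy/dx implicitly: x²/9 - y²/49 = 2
Take d/dx of both sides. Since y is implicitly a function of x, the chain rule attaches a y' = dy/dx factor whenever we differentiate through y.

Set F(x, y) = (left side) − (right side), so the curve is F = 0. Differentiating each term of F:
  d/dx[x^2/9] = 2x/9
  d/dx[-y^2/49] = -2y·y'/49
  d/dx[-2] = 0

Collecting, the y'-free part is the partial derivative in x and the y' coefficient is the partial derivative in y:
  ∂F/∂x = 2x/9
  ∂F/∂y = -2y/49

so d/dx[F(x, y(x))] = ∂F/∂x + (∂F/∂y)·y' = 0. Rearranging,
  dy/dx = -(∂F/∂x)/(∂F/∂y) = -(2x/9)/(-2y/49) = 49x/(9y)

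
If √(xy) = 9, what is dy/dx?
Take d/dx of both sides. Since y is implicitly a function of x, the chain rule attaches a y' = dy/dx factor whenever we differentiate through y.

Set F(x, y) = (left side) − (right side), so the curve is F = 0. Differentiating each term of F:
  d/dx[√(xy)] = √(xy)(x·y'/2 + y/2)/(xy)
  d/dx[-9] = 0

Collecting, the y'-free part is the partial derivative in x and the y' coefficient is the partial derivative in y:
  ∂F/∂x = √(xy)/(2x)
  ∂F/∂y = √(xy)/(2y)

so d/dx[F(x, y(x))] = ∂F/∂x + (∂F/∂y)·y' = 0. Rearranging,
  dy/dx = -(∂F/∂x)/(∂F/∂y) = -(√(xy)/(2x))/(√(xy)/(2y)) = -y/x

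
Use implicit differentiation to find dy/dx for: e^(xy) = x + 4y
Apply d/dx to both sides, remembering that y depends on x. Each occurrence of y therefore brings in a y' = dy/dx via the chain rule.

With F(x, y) equal to the left-hand side minus the right, differentiate F term by term:
  d/dx[-x] = -1
  d/dx[-4y] = -4·y'
  d/dx[e^(xy)] = (x·y' + y)·e^(xy)
Adding these up, d/dx[F] = 0 becomes
  (y·e^(xy) - 1) + (x·e^(xy) - 4)·y' = 0,
so isolating y',
  dy/dx = -(y·e^(xy) - 1)/(x·e^(xy) - 4) = (-y·e^(xy) + 1)/(x·e^(xy) - 4)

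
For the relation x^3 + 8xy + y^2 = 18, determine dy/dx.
Differentiate both sides with respect to x, treating y as y(x). By the chain rule, any term containing y contributes a factor of y' = dy/dx when we differentiate it.

Move every term to one side and write the relation as F(x, y) = 0. Term by term,
  d/dx[x^3] = 3x^2
  d/dx[8xy] = 8x·y' + 8y
  d/dx[y^2] = 2y·y'
  d/dx[-18] = 0

The pieces without y' make up ∂F/∂x and the coefficient of y' is ∂F/∂y:
  ∂F/∂x = 3x^2 + 8y,
  ∂F/∂y = 8x + 2y.

Since d/dx[F] = ∂F/∂x + (∂F/∂y)·y' = 0, solve for y':
  (∂F/∂y)·y' = -∂F/∂x
  dy/dx = -(∂F/∂x)/(∂F/∂y) = -(3x^2 + 8y)/(8x + 2y) = (-3x^2 - 8y)/(2(4x + y))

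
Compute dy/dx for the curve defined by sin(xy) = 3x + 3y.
Apply d/dx to both sides, remembering that y depends on x. Each occurrence of y therefore brings in a y' = dy/dx via the chain rule.

With F(x, y) equal to the left-hand side minus the right, differentiate F term by term:
  d/dx[-3x] = -3
  d/dx[-3y] = -3·y'
  d/dx[sin(xy)] = (x·y' + y)·cos(xy)
Adding these up, d/dx[F] = 0 becomes
  (y·cos(xy) - 3) + (x·cos(xy) - 3)·y' = 0,
so isolating y',
  dy/dx = -(y·cos(xy) - 3)/(x·cos(xy) - 3) = (-y·cos(xy) + 3)/(x·cos(xy) - 3)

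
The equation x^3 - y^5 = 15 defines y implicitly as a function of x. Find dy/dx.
Apply d/dx to both sides, remembering that y depends on x. Each occurrence of y therefore brings in a y' = dy/dx via the chain rule.

With F(x, y) equal to the left-hand side minus the right, differentiate F term by term:
  d/dx[x^3] = 3x^2
  d/dx[-y^5] = -5y^4·y'
  d/dx[-15] = 0
Adding these up, d/dx[F] = 0 becomes
  (3x^2) + (-5y^4)·y' = 0,
so isolating y',
  dy/dx = -(3x^2)/(-5y^4) = 3x^2/(5y^4)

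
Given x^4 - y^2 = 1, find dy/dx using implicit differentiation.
Differentiate the relation implicitly: treat y = y(x) and apply the chain rule, so every y-derivative picks up a y' = dy/dx factor.

With everything moved to the left-hand side, differentiate term by term:
  d/dx[x^4] = 4x^3
  d/dx[-y^2] = -2y·y'
  d/dx[-1] = 0

Separating the contributions that come from x directly and those that come through y:
  without y':      4x^3
  multiplying y':  -2y

so (4x^3) + (-2y)·y' = 0, and therefore
  dy/dx = -(4x^3)/(-2y) = 2x^3/y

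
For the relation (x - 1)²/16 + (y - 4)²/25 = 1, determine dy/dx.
Differentiate both sides with respect to x, treating y as y(x). By the chain rule, any term containing y contributes a factor of y' = dy/dx when we differentiate it.

Move every term to one side and write the relation as F(x, y) = 0. Term by term,
  d/dx[(x - 1)^2/16] = x/8 - 1/8
  d/dx[(y - 4)^2/25] = 2·y'(y - 4)/25
  d/dx[-1] = 0

The pieces without y' make up ∂F/∂x and the coefficient of y' is ∂F/∂y:
  ∂F/∂x = x/8 - 1/8,
  ∂F/∂y = 2y/25 - 8/25.

Since d/dx[F] = ∂F/∂x + (∂F/∂y)·y' = 0, solve for y':
  (∂F/∂y)·y' = -∂F/∂x
  dy/dx = -(∂F/∂x)/(∂F/∂y) = -(x/8 - 1/8)/(2y/25 - 8/25)
        = -((x - 1)/8)/(2(y - 4)/25) = 25(1 - x)/(16(y - 4))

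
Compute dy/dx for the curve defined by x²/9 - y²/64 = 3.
Differentiate both sides with respect to x, treating y as y(x). By the chain rule, any term containing y contributes a factor of y' = dy/dx when we differentiate it.

Move every term to one side and write the relation as F(x, y) = 0. Term by term,
  d/dx[x^2/9] = 2x/9
  d/dx[-y^2/64] = -y·y'/32
  d/dx[-3] = 0

The pieces without y' make up ∂F/∂x and the coefficient of y' is ∂F/∂y:
  ∂F/∂x = 2x/9,
  ∂F/∂y = -y/32.

Since d/dx[F] = ∂F/∂x + (∂F/∂y)·y' = 0, solve for y':
  (∂F/∂y)·y' = -∂F/∂x
  dy/dx = -(∂F/∂x)/(∂F/∂y) = -(2x/9)/(-y/32) = 64x/(9y)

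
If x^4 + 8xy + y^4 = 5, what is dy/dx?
Differentiate both sides with respect to x, treating y as y(x). By the chain rule, any term containing y contributes a factor of y' = dy/dx when we differentiate it.

Move every term to one side and write the relation as F(x, y) = 0. Term by term,
  d/dx[x^4] = 4x^3
  d/dx[8xy] = 8x·y' + 8y
  d/dx[y^4] = 4y^3·y'
  d/dx[-5] = 0

The pieces without y' make up ∂F/∂x and the coefficient of y' is ∂F/∂y:
  ∂F/∂x = 4x^3 + 8y,
  ∂F/∂y = 8x + 4y^3.

Since d/dx[F] = ∂F/∂x + (∂F/∂y)·y' = 0, solve for y':
  (∂F/∂y)·y' = -∂F/∂x
  dy/dx = -(∂F/∂x)/(∂F/∂y) = -(4x^3 + 8y)/(8x + 4y^3) = (-x^3 - 2y)/(2x + y^3)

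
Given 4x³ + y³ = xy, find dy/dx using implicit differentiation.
Differentiate both sides with respect to x, treating y as y(x). By the chain rule, any term containing y contributes a factor of y' = dy/dx when we differentiate it.

Move every term to one side and write the relation as F(x, y) = 0. Term by term,
  d/dx[4x^3] = 12x^2
  d/dx[-xy] = -x·y' - y
  d/dx[y^3] = 3y^2·y'

The pieces without y' make up ∂F/∂x and the coefficient of y' is ∂F/∂y:
  ∂F/∂x = 12x^2 - y,
  ∂F/∂y = -x + 3y^2.

Since d/dx[F] = ∂F/∂x + (∂F/∂y)·y' = 0, solve for y':
  (∂F/∂y)·y' = -∂F/∂x
  dy/dx = -(∂F/∂x)/(∂F/∂y) = -(12x^2 - y)/(-x + 3y^2) = (12x^2 - y)/(x - 3y^2)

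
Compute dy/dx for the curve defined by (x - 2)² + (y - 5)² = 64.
Differentiate both sides with respect to x, treating y as y(x). By the chain rule, any term containing y contributes a factor of y' = dy/dx when we differentiate it.

Move every term to one side and write the relation as F(x, y) = 0. Term by term,
  d/dx[(x - 2)^2] = 2x - 4
  d/dx[(y - 5)^2] = 2·y'(y - 5)
  d/dx[-64] = 0

The pieces without y' make up ∂F/∂x and the coefficient of y' is ∂F/∂y:
  ∂F/∂x = 2x - 4,
  ∂F/∂y = 2y - 10.

Since d/dx[F] = ∂F/∂x + (∂F/∂y)·y' = 0, solve for y':
  (∂F/∂y)·y' = -∂F/∂x
  dy/dx = -(∂F/∂x)/(∂F/∂y) = -(2x - 4)/(2y - 10) = (2 - x)/(y - 5)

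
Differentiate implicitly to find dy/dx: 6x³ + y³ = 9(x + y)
Apply d/dx to both sides, remembering that y depends on x. Each occurrence of y therefore brings in a y' = dy/dx via the chain rule.

With F(x, y) equal to the left-hand side minus the right, differentiate F term by term:
  d/dx[6x^3] = 18x^2
  d/dx[-9x] = -9
  d/dx[y^3] = 3y^2·y'
  d/dx[-9y] = -9·y'
Adding these up, d/dx[F] = 0 becomes
  (18x^2 - 9) + (3y^2 - 9)·y' = 0,
so isolating y',
  dy/dx = -(18x^2 - 9)/(3y^2 - 9) = 3(1 - 2x^2)/(y^2 - 3)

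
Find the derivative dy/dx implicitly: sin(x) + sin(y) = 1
Differentiate both sides with respect to x, treating y as y(x). By the chain rule, any term containing y contributes a factor of y' = dy/dx when we differentiate it.

Move every term to one side and write the relation as F(x, y) = 0. Term by term,
  d/dx[sin(x)] = cos(x)
  d/dx[sin(y)] = y'·cos(y)
  d/dx[-1] = 0

The pieces without y' make up ∂F/∂x and the coefficient of y' is ∂F/∂y:
  ∂F/∂x = cos(x),
  ∂F/∂y = cos(y).

Since d/dx[F] = ∂F/∂x + (∂F/∂y)·y' = 0, solve for y':
  (∂F/∂y)·y' = -∂F/∂x
  dy/dx = -(∂F/∂x)/(∂F/∂y) = -(cos(x))/(cos(y)) = -cos(x)/cos(y)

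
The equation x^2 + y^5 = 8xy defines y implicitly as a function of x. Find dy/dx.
Differentiate both sides with respect to x, treating y as y(x). By the chain rule, any term containing y contributes a factor of y' = dy/dx when we differentiate it.

Move every term to one side and write the relation as F(x, y) = 0. Term by term,
  d/dx[x^2] = 2x
  d/dx[-8xy] = -8x·y' - 8y
  d/dx[y^5] = 5y^4·y'

The pieces without y' make up ∂F/∂x and the coefficient of y' is ∂F/∂y:
  ∂F/∂x = 2x - 8y,
  ∂F/∂y = -8x + 5y^4.

Since d/dx[F] = ∂F/∂x + (∂F/∂y)·y' = 0, solve for y':
  (∂F/∂y)·y' = -∂F/∂x
  dy/dx = -(∂F/∂x)/(∂F/∂y) = -(2x - 8y)/(-8x + 5y^4) = 2(x - 4y)/(8x - 5y^4)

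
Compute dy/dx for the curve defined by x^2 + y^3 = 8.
Apply d/dx to both sides, remembering that y depends on x. Each occurrence of y therefore brings in a y' = dy/dx via the chain rule.

With F(x, y) equal to the left-hand side minus the right, differentiate F term by term:
  d/dx[x^2] = 2x
  d/dx[y^3] = 3y^2·y'
  d/dx[-8] = 0
Adding these up, d/dx[F] = 0 becomes
  (2x) + (3y^2)·y' = 0,
so isolating y',
  dy/dx = -(2x)/(3y^2) = -2x/(3y^2)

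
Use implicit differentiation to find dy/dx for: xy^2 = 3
Differentiate both sides with respect to x, treating y as y(x). By the chain rule, any term containing y contributes a factor of y' = dy/dx when we differentiate it.

Move every term to one side and write the relation as F(x, y) = 0. Term by term,
  d/dx[xy^2] = 2xy·y' + y^2
  d/dx[-3] = 0

The pieces without y' make up ∂F/∂x and the coefficient of y' is ∂F/∂y:
  ∂F/∂x = y^2,
  ∂F/∂y = 2xy.

Since d/dx[F] = ∂F/∂x + (∂F/∂y)·y' = 0, solve for y':
  (∂F/∂y)·y' = -∂F/∂x
  dy/dx = -(∂F/∂x)/(∂F/∂y) = -(y^2)/(2xy) = -y/(2x)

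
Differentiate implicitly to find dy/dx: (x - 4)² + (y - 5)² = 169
Differentiate both sides with respect to x, treating y as y(x). By the chain rule, any term containing y contributes a factor of y' = dy/dx when we differentiate it.

Move every term to one side and write the relation as F(x, y) = 0. Term by term,
  d/dx[(x - 4)^2] = 2x - 8
  d/dx[(y - 5)^2] = 2·y'(y - 5)
  d/dx[-169] = 0

The pieces without y' make up ∂F/∂x and the coefficient of y' is ∂F/∂y:
  ∂F/∂x = 2x - 8,
  ∂F/∂y = 2y - 10.

Since d/dx[F] = ∂F/∂x + (∂F/∂y)·y' = 0, solve for y':
  (∂F/∂y)·y' = -∂F/∂x
  dy/dx = -(∂F/∂x)/(∂F/∂y) = -(2x - 8)/(2y - 10) = (4 - x)/(y - 5)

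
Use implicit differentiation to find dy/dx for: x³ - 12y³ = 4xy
Differentiate both sides with respect to x, treating y as y(x). By the chain rule, any term containing y contributes a factor of y' = dy/dx when we differentiate it.

Move every term to one side and write the relation as F(x, y) = 0. Term by term,
  d/dx[x^3] = 3x^2
  d/dx[-4xy] = -4x·y' - 4y
  d/dx[-12y^3] = -36y^2·y'

The pieces without y' make up ∂F/∂x and the coefficient of y' is ∂F/∂y:
  ∂F/∂x = 3x^2 - 4y,
  ∂F/∂y = -4x - 36y^2.

Since d/dx[F] = ∂F/∂x + (∂F/∂y)·y' = 0, solve for y':
  (∂F/∂y)·y' = -∂F/∂x
  dy/dx = -(∂F/∂x)/(∂F/∂y) = -(3x^2 - 4y)/(-4x - 36y^2) = (3x^2/4 - y)/(x + 9y^2)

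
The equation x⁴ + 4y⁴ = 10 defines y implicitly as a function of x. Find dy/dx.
Differentiate the relation implicitly: treat y = y(x) and apply the chain rule, so every y-derivative picks up a y' = dy/dx factor.

With everything moved to the left-hand side, differentiate term by term:
  d/dx[x^4] = 4x^3
  d/dx[4y^4] = 16y^3·y'
  d/dx[-10] = 0

Separating the contributions that come from x directly and those that come through y:
  without y':      4x^3
  multiplying y':  16y^3

so (4x^3) + (16y^3)·y' = 0, and therefore
  dy/dx = -(4x^3)/(16y^3) = -x^3/(4y^3)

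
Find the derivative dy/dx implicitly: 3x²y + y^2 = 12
Take d/dx of both sides. Since y is implicitly a function of x, the chain rule attaches a y' = dy/dx factor whenever we differentiate through y.

Set F(x, y) = (left side) − (right side), so the curve is F = 0. Differentiating each term of F:
  d/dx[3x^2y] = 3x^2·y' + 6xy
  d/dx[y^2] = 2y·y'
  d/dx[-12] = 0

Collecting, the y'-free part is the partial derivative in x and the y' coefficient is the partial derivative in y:
  ∂F/∂x = 6xy
  ∂F/∂y = 3x^2 + 2y

so d/dx[F(x, y(x))] = ∂F/∂x + (∂F/∂y)·y' = 0. Rearranging,
  dy/dx = -(∂F/∂x)/(∂F/∂y) = -(6xy)/(3x^2 + 2y) = -6xy/(3x^2 + 2y)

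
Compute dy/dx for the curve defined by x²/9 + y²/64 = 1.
Take d/dx of both sides. Since y is implicitly a function of x, the chain rule attaches a y' = dy/dx factor whenever we differentiate through y.

Set F(x, y) = (left side) − (right side), so the curve is F = 0. Differentiating each term of F:
  d/dx[x^2/9] = 2x/9
  d/dx[y^2/64] = y·y'/32
  d/dx[-1] = 0

Collecting, the y'-free part is the partial derivative in x and the y' coefficient is the partial derivative in y:
  ∂F/∂x = 2x/9
  ∂F/∂y = y/32

so d/dx[F(x, y(x))] = ∂F/∂x + (∂F/∂y)·y' = 0. Rearranging,
  dy/dx = -(∂F/∂x)/(∂F/∂y) = -(2x/9)/(y/32) = -64x/(9y)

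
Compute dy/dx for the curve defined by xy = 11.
Apply d/dx to both sides, remembering that y depends on x. Each occurrence of y therefore brings in a y' = dy/dx via the chain rule.

With F(x, y) equal to the left-hand side minus the right, differentiate F term by term:
  d/dx[xy] = x·y' + y
  d/dx[-11] = 0
Adding these up, d/dx[F] = 0 becomes
  (y) + (x)·y' = 0,
so isolating y',
  dy/dx = -(y)/(x) = -y/x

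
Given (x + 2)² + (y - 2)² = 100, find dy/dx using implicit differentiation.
Differentiate both sides with respect to x, treating y as y(x). By the chain rule, any term containing y contributes a factor of y' = dy/dx when we differentiate it.

Move every term to one side and write the relation as F(x, y) = 0. Term by term,
  d/dx[(x + 2)^2] = 2x + 4
  d/dx[(y - 2)^2] = 2·y'(y - 2)
  d/dx[-100] = 0

The pieces without y' make up ∂F/∂x and the coefficient of y' is ∂F/∂y:
  ∂F/∂x = 2x + 4,
  ∂F/∂y = 2y - 4.

Since d/dx[F] = ∂F/∂x + (∂F/∂y)·y' = 0, solve for y':
  (∂F/∂y)·y' = -∂F/∂x
  dy/dx = -(∂F/∂x)/(∂F/∂y) = -(2x + 4)/(2y - 4) = (-x - 2)/(y - 2)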